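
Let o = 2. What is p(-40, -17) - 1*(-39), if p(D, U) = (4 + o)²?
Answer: 75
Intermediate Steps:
p(D, U) = 36 (p(D, U) = (4 + 2)² = 6² = 36)
p(-40, -17) - 1*(-39) = 36 - 1*(-39) = 36 + 39 = 75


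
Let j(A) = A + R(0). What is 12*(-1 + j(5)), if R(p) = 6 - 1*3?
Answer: 84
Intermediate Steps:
R(p) = 3 (R(p) = 6 - 3 = 3)
j(A) = 3 + A (j(A) = A + 3 = 3 + A)
12*(-1 + j(5)) = 12*(-1 + (3 + 5)) = 12*(-1 + 8) = 12*7 = 84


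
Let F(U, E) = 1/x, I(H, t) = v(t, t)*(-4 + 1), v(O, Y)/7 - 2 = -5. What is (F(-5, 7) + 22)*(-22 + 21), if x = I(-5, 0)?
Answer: -1387/63 ≈ -22.016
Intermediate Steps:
v(O, Y) = -21 (v(O, Y) = 14 + 7*(-5) = 14 - 35 = -21)
I(H, t) = 63 (I(H, t) = -21*(-4 + 1) = -21*(-3) = 63)
x = 63
F(U, E) = 1/63
(F(-5, 7) + 22)*(-22 + 21) = (1/63 + 22)*(-22 + 21) = (1387/63)*(-1) = -1387/63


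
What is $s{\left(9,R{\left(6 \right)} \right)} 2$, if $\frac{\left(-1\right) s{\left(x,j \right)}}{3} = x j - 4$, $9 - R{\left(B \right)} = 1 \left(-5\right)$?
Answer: $-732$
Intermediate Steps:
$R{\left(B \right)} = 14$ ($R{\left(B \right)} = 9 - 1 \left(-5\right) = 9 - -5 = 9 + 5 = 14$)
$s{\left(x,j \right)} = 12 - 3 j x$ ($s{\left(x,j \right)} = - 3 \left(x j - 4\right) = - 3 \left(j x - 4\right) = - 3 \left(-4 + j x\right) = 12 - 3 j x$)
$s{\left(9,R{\left(6 \right)} \right)} 2 = \left(12 - 42 \cdot 9\right) 2 = \left(12 - 378\right) 2 = \left(-366\right) 2 = -732$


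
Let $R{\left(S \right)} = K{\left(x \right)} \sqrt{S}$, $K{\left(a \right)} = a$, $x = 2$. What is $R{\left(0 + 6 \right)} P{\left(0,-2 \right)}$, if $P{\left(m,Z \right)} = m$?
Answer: $0$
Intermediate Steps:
$R{\left(S \right)} = 2 \sqrt{S}$
$R{\left(0 + 6 \right)} P{\left(0,-2 \right)} = 2 \sqrt{0 + 6} \cdot 0 = 2 \sqrt{6} \cdot 0 = 0$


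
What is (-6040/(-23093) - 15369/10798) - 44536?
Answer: -11105707115101/249358214 ≈ -44537.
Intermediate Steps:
(-6040/(-23093) - 15369/10798) - 44536 = (-6040*(-1/23093) - 15369*1/10798) - 44536 = (6040/23093 - 15369/10798) - 44536 = -289696397/249358214 - 44536 = -11105707115101/249358214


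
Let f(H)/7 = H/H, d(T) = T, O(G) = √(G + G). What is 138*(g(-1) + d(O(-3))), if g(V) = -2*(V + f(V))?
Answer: -1656 + 138*I*√6 ≈ -1656.0 + 338.03*I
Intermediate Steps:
O(G) = √2*√G (O(G) = √(2*G) = √2*√G)
f(H) = 7 (f(H) = 7*(H/H) = 7*1 = 7)
g(V) = -14 - 2*V (g(V) = -2*(V + 7) = -2*(7 + V) = -14 - 2*V)
138*(g(-1) + d(O(-3))) = 138*((-14 - 2*(-1)) + √2*√(-3)) = 138*((-14 + 2) + √2*(I*√3)) = 138*(-12 + I*√6) = -1656 + 138*I*√6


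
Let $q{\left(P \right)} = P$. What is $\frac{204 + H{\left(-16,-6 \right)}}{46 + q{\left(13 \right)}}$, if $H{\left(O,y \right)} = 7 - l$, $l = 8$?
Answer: $\frac{203}{59} \approx 3.4407$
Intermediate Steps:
$H{\left(O,y \right)} = -1$ ($H{\left(O,y \right)} = 7 - 8 = -1$)
$\frac{204 + H{\left(-16,-6 \right)}}{46 + q{\left(13 \right)}} = \frac{204 - 1}{46 + 13} = \frac{203}{59}$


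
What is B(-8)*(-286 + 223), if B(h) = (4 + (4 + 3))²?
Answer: -7623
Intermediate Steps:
B(h) = 121 (B(h) = (4 + 7)² = 11² = 121)
B(-8)*(-286 + 223) = 121*(-286 + 223) = 121*(-63) = -7623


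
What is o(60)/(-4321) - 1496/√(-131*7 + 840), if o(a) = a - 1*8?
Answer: -52/4321 + 136*I*√77/7 ≈ -0.012034 + 170.49*I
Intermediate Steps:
o(a) = -8 + a (o(a) = a - 8 = -8 + a)
o(60)/(-4321) - 1496/√(-131*7 + 840) = (-8 + 60)/(-4321) - 1496/√(-131*7 + 840) = 52*(-1/4321) - 1496/√(-917 + 840) = -52/4321 - 1496*(-I*√77/77) = -52/4321 - (-136)*I*√77/7 = -52/4321 + 136*I*√77/7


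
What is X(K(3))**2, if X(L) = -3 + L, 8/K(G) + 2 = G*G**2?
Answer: 4489/625 ≈ 7.1824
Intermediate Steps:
K(G) = 8/(-2 + G**3) (K(G) = 8/(-2 + G*G**2) = 8/(-2 + G**3))
X(K(3))**2 = (-3 + 8/(-2 + 3**3))**2 = (-3 + 8/(-2 + 27))**2 = (-3 + 8/25)**2 = (-67/25)**2 = 4489/625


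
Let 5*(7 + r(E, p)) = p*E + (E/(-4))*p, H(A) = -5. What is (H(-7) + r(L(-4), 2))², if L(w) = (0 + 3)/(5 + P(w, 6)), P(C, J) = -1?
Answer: 221841/1600 ≈ 138.65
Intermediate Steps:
L(w) = ¾ (L(w) = (0 + 3)/(5 - 1) = 3/4 = 3*(¼) = ¾)
r(E, p) = -7 + 3*E*p/20 (r(E, p) = -7 + (p*E + (E/(-4))*p)/5 = -7 + (E*p + (E*(-¼))*p)/5 = -7 + (E*p + (-E/4)*p)/5 = -7 + (E*p - E*p/4)/5 = -7 + (3*E*p/4)/5 = -7 + 3*E*p/20)
(H(-7) + r(L(-4), 2))² = (-5 + (-7 + (3/20)*(¾)*2))² = (-5 + (-7 + 9/40))² = (-5 - 271/40)² = (-471/40)² = 221841/1600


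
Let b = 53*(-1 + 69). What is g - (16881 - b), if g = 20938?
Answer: 7661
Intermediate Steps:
b = 3604 (b = 53*68 = 3604)
g - (16881 - b) = 20938 - (16881 - 1*3604) = 20938 - (16881 - 3604) = 20938 - 1*13277 = 20938 - 13277 = 7661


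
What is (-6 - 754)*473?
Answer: -359480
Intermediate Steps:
(-6 - 754)*473 = -760*473 = -359480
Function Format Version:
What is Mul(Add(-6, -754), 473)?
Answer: -359480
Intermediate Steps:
Mul(Add(-6, -754), 473) = Mul(-760, 473) = -359480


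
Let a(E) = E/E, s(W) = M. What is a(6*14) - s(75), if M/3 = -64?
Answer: 193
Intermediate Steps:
M = -192 (M = 3*(-64) = -192)
s(W) = -192
a(E) = 1
a(6*14) - s(75) = 1 - 1*(-192) = 1 + 192 = 193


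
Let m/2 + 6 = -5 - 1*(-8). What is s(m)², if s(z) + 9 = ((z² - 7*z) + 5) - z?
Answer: 6400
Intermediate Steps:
m = -6 (m = -12 + 2*(-5 - 1*(-8)) = -12 + 2*(-5 + 8) = -12 + 2*3 = -12 + 6 = -6)
s(z) = -4 + z² - 8*z (s(z) = -9 + (((z² - 7*z) + 5) - z) = -9 + ((5 + z² - 7*z) - z) = -9 + (5 + z² - 8*z) = -4 + z² - 8*z)
s(m)² = (-4 + (-6)² - 8*(-6))² = (-4 + 36 + 48)² = 80² = 6400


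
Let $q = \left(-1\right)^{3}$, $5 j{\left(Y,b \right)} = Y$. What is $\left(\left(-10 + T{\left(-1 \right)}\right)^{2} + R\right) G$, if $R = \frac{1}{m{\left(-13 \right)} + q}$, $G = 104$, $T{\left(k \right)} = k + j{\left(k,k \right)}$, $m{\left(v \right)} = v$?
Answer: $\frac{2281708}{175} \approx 13038.0$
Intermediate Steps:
$j{\left(Y,b \right)} = \frac{Y}{5}$
$q = -1$
$T{\left(k \right)} = \frac{6 k}{5}$ ($T{\left(k \right)} = k + \frac{k}{5} = \frac{6 k}{5}$)
$R = - \frac{1}{14}$ ($R = \frac{1}{-13 - 1} = \frac{1}{-14} = - \frac{1}{14} \approx -0.071429$)
$\left(\left(-10 + T{\left(-1 \right)}\right)^{2} + R\right) G = \left(\left(-10 + \frac{6}{5} \left(-1\right)\right)^{2} - \frac{1}{14}\right) 104 = \left(\left(-10 - \frac{6}{5}\right)^{2} - \frac{1}{14}\right) 104 = \left(\left(- \frac{56}{5}\right)^{2} - \frac{1}{14}\right) 104 = \left(\frac{3136}{25} - \frac{1}{14}\right) 104 = \frac{43879}{350} \cdot 104 = \frac{2281708}{175}$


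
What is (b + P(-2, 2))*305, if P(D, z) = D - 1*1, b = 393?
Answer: 118950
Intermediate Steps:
P(D, z) = -1 + D (P(D, z) = D - 1 = -1 + D)
(b + P(-2, 2))*305 = (393 + (-1 - 2))*305 = (393 - 3)*305 = 390*305 = 118950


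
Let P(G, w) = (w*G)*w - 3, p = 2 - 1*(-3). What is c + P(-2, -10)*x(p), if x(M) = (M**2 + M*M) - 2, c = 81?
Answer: -9663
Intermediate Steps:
p = 5 (p = 2 + 3 = 5)
P(G, w) = -3 + G*w**2 (P(G, w) = (G*w)*w - 3 = G*w**2 - 3 = -3 + G*w**2)
x(M) = -2 + 2*M**2 (x(M) = (M**2 + M**2) - 2 = 2*M**2 - 2 = -2 + 2*M**2)
c + P(-2, -10)*x(p) = 81 + (-3 - 2*(-10)**2)*(-2 + 2*5**2) = 81 + (-3 - 2*100)*(-2 + 2*25) = 81 + (-3 - 200)*(-2 + 50) = 81 - 203*48 = 81 - 9744 = -9663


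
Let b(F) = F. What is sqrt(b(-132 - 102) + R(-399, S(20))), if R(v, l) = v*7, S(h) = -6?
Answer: I*sqrt(3027) ≈ 55.018*I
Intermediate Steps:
R(v, l) = 7*v
sqrt(b(-132 - 102) + R(-399, S(20))) = sqrt((-132 - 102) + 7*(-399)) = sqrt(-234 - 2793) = sqrt(-3027) = I*sqrt(3027)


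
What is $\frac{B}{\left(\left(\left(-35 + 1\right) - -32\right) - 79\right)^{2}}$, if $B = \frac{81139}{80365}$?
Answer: $\frac{81139}{527274765} \approx 0.00015388$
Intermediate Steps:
$B = \frac{81139}{80365}$ ($B = 81139 \cdot \frac{1}{80365} = \frac{81139}{80365} \approx 1.0096$)
$\frac{B}{\left(\left(\left(-35 + 1\right) - -32\right) - 79\right)^{2}} = \frac{81139}{80365 \left(\left(\left(-35 + 1\right) - -32\right) - 79\right)^{2}} = \frac{81139}{80365 \left(\left(-34 + 32\right) - 79\right)^{2}} = \frac{81139}{80365 \left(-2 - 79\right)^{2}} = \frac{81139}{80365 \left(-81\right)^{2}} = \frac{81139}{80365 \cdot 6561} = \frac{81139}{80365} \cdot \frac{1}{6561} = \frac{81139}{527274765}$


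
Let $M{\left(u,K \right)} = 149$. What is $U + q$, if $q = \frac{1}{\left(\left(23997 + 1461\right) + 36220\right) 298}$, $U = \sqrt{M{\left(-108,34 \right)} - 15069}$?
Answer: $\frac{1}{18380044} + 2 i \sqrt{3730} \approx 5.4407 \cdot 10^{-8} + 122.15 i$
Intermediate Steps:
$U = 2 i \sqrt{3730}$ ($U = \sqrt{149 - 15069} = \sqrt{-14920} = 2 i \sqrt{3730} \approx 122.15 i$)
$q = \frac{1}{18380044}$ ($q = \frac{1}{25458 + 36220} \cdot \frac{1}{298} = \frac{1}{61678} \cdot \frac{1}{298} = \frac{1}{18380044} \approx 5.4407 \cdot 10^{-8}$)
$U + q = 2 i \sqrt{3730} + \frac{1}{18380044} = \frac{1}{18380044} + 2 i \sqrt{3730}$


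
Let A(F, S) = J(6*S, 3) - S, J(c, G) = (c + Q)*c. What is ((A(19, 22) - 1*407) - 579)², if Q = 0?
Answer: 269485056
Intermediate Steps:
J(c, G) = c² (J(c, G) = (c + 0)*c = c*c = c²)
A(F, S) = -S + 36*S² (A(F, S) = (6*S)² - S = 36*S² - S = -S + 36*S²)
((A(19, 22) - 1*407) - 579)² = ((22*(-1 + 36*22) - 1*407) - 579)² = ((22*(-1 + 792) - 407) - 579)² = ((22*791 - 407) - 579)² = ((17402 - 407) - 579)² = (16995 - 579)² = 16416² = 269485056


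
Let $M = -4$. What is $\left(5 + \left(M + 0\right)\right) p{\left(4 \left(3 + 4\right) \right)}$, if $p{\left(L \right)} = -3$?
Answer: $-3$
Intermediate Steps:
$\left(5 + \left(M + 0\right)\right) p{\left(4 \left(3 + 4\right) \right)} = \left(5 + \left(-4 + 0\right)\right) \left(-3\right) = \left(5 - 4\right) \left(-3\right) = 1 \left(-3\right) = -3$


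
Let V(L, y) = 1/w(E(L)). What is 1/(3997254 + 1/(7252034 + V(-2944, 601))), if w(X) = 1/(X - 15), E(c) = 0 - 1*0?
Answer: 7252019/28988161955827 ≈ 2.5017e-7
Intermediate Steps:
E(c) = 0 (E(c) = 0 + 0 = 0)
w(X) = 1/(-15 + X)
V(L, y) = -15 (V(L, y) = 1/(1/(-15 + 0)) = 1/(1/(-15)) = 1/(-1/15) = -15)
1/(3997254 + 1/(7252034 + V(-2944, 601))) = 1/(3997254 + 1/(7252034 - 15)) = 1/(3997254 + 1/7252019) = 1/(28988161955827/7252019) = 7252019/28988161955827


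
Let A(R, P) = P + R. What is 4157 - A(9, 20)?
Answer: 4128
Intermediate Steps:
4157 - A(9, 20) = 4157 - (20 + 9) = 4157 - 1*29 = 4157 - 29 = 4128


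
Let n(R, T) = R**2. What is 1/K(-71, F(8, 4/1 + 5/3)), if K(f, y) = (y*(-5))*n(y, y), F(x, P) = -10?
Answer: 1/5000 ≈ 0.00020000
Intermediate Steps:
K(f, y) = -5*y**3 (K(f, y) = (y*(-5))*y**2 = (-5*y)*y**2 = -5*y**3)
1/K(-71, F(8, 4/1 + 5/3)) = 1/(-5*(-10)**3) = 1/(-5*(-1000)) = 1/5000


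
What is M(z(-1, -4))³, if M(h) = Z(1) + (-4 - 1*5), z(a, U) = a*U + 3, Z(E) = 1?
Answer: -512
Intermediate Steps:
z(a, U) = 3 + U*a (z(a, U) = U*a + 3 = 3 + U*a)
M(h) = -8 (M(h) = 1 + (-4 - 1*5) = 1 + (-4 - 5) = 1 - 9 = -8)
M(z(-1, -4))³ = (-8)³ = -512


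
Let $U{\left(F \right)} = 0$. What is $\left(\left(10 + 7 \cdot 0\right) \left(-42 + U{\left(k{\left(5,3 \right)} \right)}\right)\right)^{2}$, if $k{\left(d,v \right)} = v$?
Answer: $176400$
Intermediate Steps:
$\left(\left(10 + 7 \cdot 0\right) \left(-42 + U{\left(k{\left(5,3 \right)} \right)}\right)\right)^{2} = \left(\left(10 + 7 \cdot 0\right) \left(-42 + 0\right)\right)^{2} = \left(\left(10 + 0\right) \left(-42\right)\right)^{2} = \left(10 \left(-42\right)\right)^{2} = \left(-420\right)^{2} = 176400$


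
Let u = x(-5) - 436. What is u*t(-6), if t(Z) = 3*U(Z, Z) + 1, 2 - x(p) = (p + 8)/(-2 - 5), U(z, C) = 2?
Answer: -3035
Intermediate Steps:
x(p) = 22/7 + p/7 (x(p) = 2 - (p + 8)/(-2 - 5) = 2 - (8 + p)/(-7) = 2 - (8 + p)*(-1)/7 = 2 - (-8/7 - p/7) = 2 + (8/7 + p/7) = 22/7 + p/7)
u = -3035/7 (u = (22/7 + (1/7)*(-5)) - 436 = (22/7 - 5/7) - 436 = 17/7 - 436 = -3035/7 ≈ -433.57)
t(Z) = 7 (t(Z) = 3*2 + 1 = 6 + 1 = 7)
u*t(-6) = -3035/7*7 = -3035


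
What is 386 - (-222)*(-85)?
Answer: -18484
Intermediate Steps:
386 - (-222)*(-85) = 386 - 222*85 = 386 - 18870 = -18484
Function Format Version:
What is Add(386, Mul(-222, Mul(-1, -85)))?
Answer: -18484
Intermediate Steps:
Add(386, Mul(-222, Mul(-1, -85))) = Add(386, Mul(-222, 85)) = Add(386, -18870) = -18484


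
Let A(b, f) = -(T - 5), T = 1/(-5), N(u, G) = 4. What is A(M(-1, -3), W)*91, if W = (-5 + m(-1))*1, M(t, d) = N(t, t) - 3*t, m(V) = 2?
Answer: 2366/5 ≈ 473.20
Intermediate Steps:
M(t, d) = 4 - 3*t
T = -⅕ ≈ -0.20000
W = -3 (W = (-5 + 2)*1 = -3*1 = -3)
A(b, f) = 26/5 (A(b, f) = -(-⅕ - 5) = -1*(-26/5) = 26/5)
A(M(-1, -3), W)*91 = (26/5)*91 = 2366/5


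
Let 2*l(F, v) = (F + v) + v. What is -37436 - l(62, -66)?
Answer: -37401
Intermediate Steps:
l(F, v) = v + F/2 (l(F, v) = ((F + v) + v)/2 = (F + 2*v)/2 = v + F/2)
-37436 - l(62, -66) = -37436 - (-66 + (½)*62) = -37436 - (-66 + 31) = -37436 - 1*(-35) = -37436 + 35 = -37401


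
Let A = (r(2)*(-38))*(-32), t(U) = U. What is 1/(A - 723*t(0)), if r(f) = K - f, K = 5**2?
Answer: 1/27968 ≈ 3.5755e-5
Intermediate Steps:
K = 25
r(f) = 25 - f
A = 27968 (A = ((25 - 1*2)*(-38))*(-32) = ((25 - 2)*(-38))*(-32) = (23*(-38))*(-32) = -874*(-32) = 27968)
1/(A - 723*t(0)) = 1/(27968 - 723*0) = 1/(27968 + 0) = 1/27968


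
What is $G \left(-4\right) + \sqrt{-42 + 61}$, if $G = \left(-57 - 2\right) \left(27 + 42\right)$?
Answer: $16284 + \sqrt{19} \approx 16288.0$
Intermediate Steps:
$G = -4071$ ($G = \left(-59\right) 69 = -4071$)
$G \left(-4\right) + \sqrt{-42 + 61} = \left(-4071\right) \left(-4\right) + \sqrt{-42 + 61} = 16284 + \sqrt{19}$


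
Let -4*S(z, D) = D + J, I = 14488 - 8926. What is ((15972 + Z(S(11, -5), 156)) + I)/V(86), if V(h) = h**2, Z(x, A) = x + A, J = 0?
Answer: 86765/29584 ≈ 2.9328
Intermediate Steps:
I = 5562
S(z, D) = -D/4 (S(z, D) = -(D + 0)/4 = -D/4)
Z(x, A) = A + x
((15972 + Z(S(11, -5), 156)) + I)/V(86) = ((15972 + (156 - 1/4*(-5))) + 5562)/(86**2) = ((15972 + (156 + 5/4)) + 5562)/7396 = ((15972 + 629/4) + 5562)*(1/7396) = (64517/4 + 5562)*(1/7396) = (86765/4)*(1/7396) = 86765/29584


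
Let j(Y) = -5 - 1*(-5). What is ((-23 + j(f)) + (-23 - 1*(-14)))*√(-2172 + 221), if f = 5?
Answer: -32*I*√1951 ≈ -1413.4*I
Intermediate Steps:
j(Y) = 0 (j(Y) = -5 + 5 = 0)
((-23 + j(f)) + (-23 - 1*(-14)))*√(-2172 + 221) = ((-23 + 0) + (-23 - 1*(-14)))*√(-2172 + 221) = (-23 + (-23 + 14))*√(-1951) = (-23 - 9)*(I*√1951) = -32*I*√1951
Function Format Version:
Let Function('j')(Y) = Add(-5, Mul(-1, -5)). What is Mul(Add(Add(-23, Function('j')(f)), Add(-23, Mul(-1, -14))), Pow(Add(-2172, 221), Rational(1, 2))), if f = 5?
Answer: Mul(-32, I, Pow(1951, Rational(1, 2))) ≈ Mul(-1413.4, I)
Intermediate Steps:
Function('j')(Y) = 0 (Function('j')(Y) = Add(-5, 5) = 0)
Mul(Add(Add(-23, Function('j')(f)), Add(-23, Mul(-1, -14))), Pow(Add(-2172, 221), Rational(1, 2))) = Mul(Add(Add(-23, 0), Add(-23, Mul(-1, -14))), Pow(Add(-2172, 221), Rational(1, 2))) = Mul(Add(-23, Add(-23, 14)), Pow(-1951, Rational(1, 2))) = Mul(Add(-23, -9), Mul(I, Pow(1951, Rational(1, 2)))) = Mul(-32, Mul(I, Pow(1951, Rational(1, 2)))) = Mul(-32, I, Pow(1951, Rational(1, 2)))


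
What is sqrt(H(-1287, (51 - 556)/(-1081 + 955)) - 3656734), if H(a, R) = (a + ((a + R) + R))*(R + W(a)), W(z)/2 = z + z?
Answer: sqrt(151499396918)/126 ≈ 3089.1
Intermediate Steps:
W(z) = 4*z (W(z) = 2*(z + z) = 2*(2*z) = 4*z)
H(a, R) = (R + 4*a)*(2*R + 2*a) (H(a, R) = (a + ((a + R) + R))*(R + 4*a) = (a + ((R + a) + R))*(R + 4*a) = (a + (a + 2*R))*(R + 4*a) = (2*R + 2*a)*(R + 4*a) = (R + 4*a)*(2*R + 2*a))
sqrt(H(-1287, (51 - 556)/(-1081 + 955)) - 3656734) = sqrt((2*((51 - 556)/(-1081 + 955))**2 + 8*(-1287)**2 + 10*((51 - 556)/(-1081 + 955))*(-1287)) - 3656734) = sqrt((2*(-505/(-126))**2 + 8*1656369 + 10*(-505/(-126))*(-1287)) - 3656734) = sqrt((2*(-505*(-1/126))**2 + 13250952 + 10*(-505*(-1/126))*(-1287)) - 3656734) = sqrt((2*(505/126)**2 + 13250952 + 10*(505/126)*(-1287)) - 3656734) = sqrt((2*(255025/15876) + 13250952 - 361075/7) - 3656734) = sqrt((255025/7938 + 13250952 - 361075/7) - 3656734) = sqrt(104776852951/7938 - 3656734) = sqrt(75749698459/7938) = sqrt(151499396918)/126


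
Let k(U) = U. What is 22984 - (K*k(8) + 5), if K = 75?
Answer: 22379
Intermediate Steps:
22984 - (K*k(8) + 5) = 22984 - (75*8 + 5) = 22984 - (600 + 5) = 22984 - 1*605 = 22984 - 605 = 22379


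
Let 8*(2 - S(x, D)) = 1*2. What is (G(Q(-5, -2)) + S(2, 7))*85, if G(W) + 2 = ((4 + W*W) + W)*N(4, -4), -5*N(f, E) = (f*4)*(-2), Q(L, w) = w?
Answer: 12971/4 ≈ 3242.8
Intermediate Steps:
N(f, E) = 8*f/5 (N(f, E) = -f*4*(-2)/5 = -4*f*(-2)/5 = -(-8)*f/5 = 8*f/5)
S(x, D) = 7/4 (S(x, D) = 2 - 2/8 = 2 - ⅛*2 = 2 - ¼ = 7/4)
G(W) = 118/5 + 32*W/5 + 32*W²/5 (G(W) = -2 + ((4 + W*W) + W)*((8/5)*4) = -2 + ((4 + W²) + W)*(32/5) = -2 + (4 + W + W²)*(32/5) = -2 + (128/5 + 32*W/5 + 32*W²/5) = 118/5 + 32*W/5 + 32*W²/5)
(G(Q(-5, -2)) + S(2, 7))*85 = ((118/5 + (32/5)*(-2) + (32/5)*(-2)²) + 7/4)*85 = ((118/5 - 64/5 + (32/5)*4) + 7/4)*85 = ((118/5 - 64/5 + 128/5) + 7/4)*85 = (182/5 + 7/4)*85 = (763/20)*85 = 12971/4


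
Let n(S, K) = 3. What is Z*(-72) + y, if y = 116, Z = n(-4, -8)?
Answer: -100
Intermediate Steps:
Z = 3
Z*(-72) + y = 3*(-72) + 116 = -216 + 116 = -100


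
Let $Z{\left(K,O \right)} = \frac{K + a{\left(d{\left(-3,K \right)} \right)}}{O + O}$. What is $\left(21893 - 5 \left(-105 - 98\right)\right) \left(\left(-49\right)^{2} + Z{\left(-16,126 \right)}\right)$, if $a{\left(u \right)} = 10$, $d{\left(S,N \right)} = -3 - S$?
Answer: $\frac{385010938}{7} \approx 5.5002 \cdot 10^{7}$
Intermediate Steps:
$Z{\left(K,O \right)} = \frac{10 + K}{2 O}$ ($Z{\left(K,O \right)} = \frac{K + 10}{O + O} = \frac{10 + K}{2 O}$)
$\left(21893 - 5 \left(-105 - 98\right)\right) \left(\left(-49\right)^{2} + Z{\left(-16,126 \right)}\right) = \left(21893 - 5 \left(-105 - 98\right)\right) \left(\left(-49\right)^{2} + \frac{10 - 16}{2 \cdot 126}\right) = \left(21893 - -1015\right) \left(2401 + \frac{1}{2} \cdot \frac{1}{126} \left(-6\right)\right) = \left(21893 + 1015\right) \left(2401 - \frac{1}{42}\right) = 22908 \cdot \frac{100841}{42} = \frac{385010938}{7}$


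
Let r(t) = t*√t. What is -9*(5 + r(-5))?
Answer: -45 + 45*I*√5 ≈ -45.0 + 100.62*I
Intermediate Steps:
r(t) = t^(3/2)
-9*(5 + r(-5)) = -9*(5 + (-5)^(3/2)) = -9*(5 - 5*I*√5) = -45 + 45*I*√5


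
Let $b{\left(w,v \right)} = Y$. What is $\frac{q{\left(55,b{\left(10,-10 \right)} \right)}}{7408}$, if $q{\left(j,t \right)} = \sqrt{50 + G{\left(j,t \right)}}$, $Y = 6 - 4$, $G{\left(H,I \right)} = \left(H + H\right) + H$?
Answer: $\frac{\sqrt{215}}{7408} \approx 0.0019793$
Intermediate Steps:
$G{\left(H,I \right)} = 3 H$ ($G{\left(H,I \right)} = 2 H + H = 3 H$)
$Y = 2$
$b{\left(w,v \right)} = 2$
$q{\left(j,t \right)} = \sqrt{50 + 3 j}$
$\frac{q{\left(55,b{\left(10,-10 \right)} \right)}}{7408} = \frac{\sqrt{50 + 3 \cdot 55}}{7408} = \sqrt{50 + 165} \cdot \frac{1}{7408} = \sqrt{215} \cdot \frac{1}{7408} = \frac{\sqrt{215}}{7408}$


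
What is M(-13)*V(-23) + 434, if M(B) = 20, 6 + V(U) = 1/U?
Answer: 7202/23 ≈ 313.13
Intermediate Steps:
V(U) = -6 + 1/U
M(-13)*V(-23) + 434 = 20*(-6 + 1/(-23)) + 434 = 20*(-6 - 1/23) + 434 = 20*(-139/23) + 434 = -2780/23 + 434 = 7202/23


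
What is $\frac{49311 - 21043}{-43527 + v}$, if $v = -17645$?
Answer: $- \frac{7067}{15293} \approx -0.46211$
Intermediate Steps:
$\frac{49311 - 21043}{-43527 + v} = \frac{49311 - 21043}{-43527 - 17645} = \frac{28268}{-61172} = 28268 \left(- \frac{1}{61172}\right) = - \frac{7067}{15293}$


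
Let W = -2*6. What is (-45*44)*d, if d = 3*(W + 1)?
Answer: 65340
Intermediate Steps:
W = -12
d = -33 (d = 3*(-12 + 1) = 3*(-11) = -33)
(-45*44)*d = -45*44*(-33) = -1980*(-33) = 65340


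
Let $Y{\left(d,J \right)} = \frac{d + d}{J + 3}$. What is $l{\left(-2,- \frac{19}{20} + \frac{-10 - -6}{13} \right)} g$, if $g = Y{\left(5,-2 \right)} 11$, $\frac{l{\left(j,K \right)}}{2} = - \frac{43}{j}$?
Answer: $4730$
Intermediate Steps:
$Y{\left(d,J \right)} = \frac{2 d}{3 + J}$
$l{\left(j,K \right)} = - \frac{86}{j}$ ($l{\left(j,K \right)} = 2 \left(- \frac{43}{j}\right) = - \frac{86}{j}$)
$g = 110$ ($g = 2 \cdot 5 \frac{1}{3 - 2} \cdot 11 = 2 \cdot 5 \cdot 1^{-1} \cdot 11 = 2 \cdot 5 \cdot 1 \cdot 11 = 10 \cdot 11 = 110$)
$l{\left(-2,- \frac{19}{20} + \frac{-10 - -6}{13} \right)} g = - \frac{86}{-2} \cdot 110 = \left(-86\right) \left(- \frac{1}{2}\right) 110 = 43 \cdot 110 = 4730$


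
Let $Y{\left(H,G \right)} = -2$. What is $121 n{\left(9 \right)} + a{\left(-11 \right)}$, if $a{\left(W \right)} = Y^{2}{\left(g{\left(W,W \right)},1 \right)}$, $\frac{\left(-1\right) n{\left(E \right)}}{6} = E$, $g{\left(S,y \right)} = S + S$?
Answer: $-6530$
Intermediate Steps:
$g{\left(S,y \right)} = 2 S$
$n{\left(E \right)} = - 6 E$
$a{\left(W \right)} = 4$ ($a{\left(W \right)} = \left(-2\right)^{2} = 4$)
$121 n{\left(9 \right)} + a{\left(-11 \right)} = 121 \left(\left(-6\right) 9\right) + 4 = 121 \left(-54\right) + 4 = -6534 + 4 = -6530$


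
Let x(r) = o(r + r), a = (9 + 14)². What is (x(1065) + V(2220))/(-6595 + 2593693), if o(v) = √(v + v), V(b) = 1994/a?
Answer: 997/684287421 + √1065/1293549 ≈ 2.6686e-5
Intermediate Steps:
a = 529 (a = 23² = 529)
V(b) = 1994/529
o(v) = √2*√v (o(v) = √(2*v) = √2*√v)
x(r) = 2*√r (x(r) = √2*√(r + r) = √2*√(2*r) = √2*(√2*√r) = 2*√r)
(x(1065) + V(2220))/(-6595 + 2593693) = (2*√1065 + 1994/529)/(-6595 + 2593693) = (1994/529 + 2*√1065)/2587098 = (1994/529 + 2*√1065)*(1/2587098) = 997/684287421 + √1065/1293549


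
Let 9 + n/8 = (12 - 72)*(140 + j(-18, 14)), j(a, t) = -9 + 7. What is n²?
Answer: 4397281344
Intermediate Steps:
j(a, t) = -2
n = -66312 (n = -72 + 8*((12 - 72)*(140 - 2)) = -72 + 8*(-60*138) = -72 + 8*(-8280) = -72 - 66240 = -66312)
n² = (-66312)² = 4397281344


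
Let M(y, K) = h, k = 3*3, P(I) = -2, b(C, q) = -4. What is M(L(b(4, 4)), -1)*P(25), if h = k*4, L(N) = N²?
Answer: -72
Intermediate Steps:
k = 9
h = 36 (h = 9*4 = 36)
M(y, K) = 36
M(L(b(4, 4)), -1)*P(25) = 36*(-2) = -72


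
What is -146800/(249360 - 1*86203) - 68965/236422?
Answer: -45958872105/38573904254 ≈ -1.1915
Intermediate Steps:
-146800/(249360 - 1*86203) - 68965/236422 = -146800/(249360 - 86203) - 68965*1/236422 = -146800/163157 - 68965/236422 = -45958872105/38573904254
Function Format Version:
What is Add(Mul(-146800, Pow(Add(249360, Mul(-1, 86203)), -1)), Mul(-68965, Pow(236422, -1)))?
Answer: Rational(-45958872105, 38573904254) ≈ -1.1915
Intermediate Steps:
Add(Mul(-146800, Pow(Add(249360, Mul(-1, 86203)), -1)), Mul(-68965, Pow(236422, -1))) = Add(Mul(-146800, Pow(Add(249360, -86203), -1)), Mul(-68965, Rational(1, 236422))) = Add(Mul(-146800, Pow(163157, -1)), Rational(-68965, 236422)) = Add(Mul(-146800, Rational(1, 163157)), Rational(-68965, 236422)) = Add(Rational(-146800, 163157), Rational(-68965, 236422)) = Rational(-45958872105, 38573904254)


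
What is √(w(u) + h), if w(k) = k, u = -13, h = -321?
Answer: I*√334 ≈ 18.276*I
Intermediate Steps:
√(w(u) + h) = √(-13 - 321) = √(-334) = I*√334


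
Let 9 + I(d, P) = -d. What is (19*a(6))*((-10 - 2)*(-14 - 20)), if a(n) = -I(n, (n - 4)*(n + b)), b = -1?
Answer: 116280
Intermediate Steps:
I(d, P) = -9 - d
a(n) = 9 + n (a(n) = -(-9 - n) = 9 + n)
(19*a(6))*((-10 - 2)*(-14 - 20)) = (19*(9 + 6))*((-10 - 2)*(-14 - 20)) = (19*15)*(-12*(-34)) = 285*408 = 116280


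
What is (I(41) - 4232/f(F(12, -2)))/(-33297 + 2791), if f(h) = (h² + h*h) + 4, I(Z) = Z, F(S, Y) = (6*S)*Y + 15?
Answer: -680247/507711358 ≈ -0.0013398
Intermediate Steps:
F(S, Y) = 15 + 6*S*Y (F(S, Y) = 6*S*Y + 15 = 15 + 6*S*Y)
f(h) = 4 + 2*h² (f(h) = (h² + h²) + 4 = 2*h² + 4 = 4 + 2*h²)
(I(41) - 4232/f(F(12, -2)))/(-33297 + 2791) = (41 - 4232/(4 + 2*(15 + 6*12*(-2))²))/(-33297 + 2791) = (41 - 4232/(4 + 2*(15 - 144)²))/(-30506) = (41 - 4232/(4 + 2*(-129)²))*(-1/30506) = (41 - 4232/(4 + 2*16641))*(-1/30506) = (41 - 4232/(4 + 33282))*(-1/30506) = (41 - 4232/33286)*(-1/30506) = (41 - 4232*1/33286)*(-1/30506) = (41 - 2116/16643)*(-1/30506) = (680247/16643)*(-1/30506) = -680247/507711358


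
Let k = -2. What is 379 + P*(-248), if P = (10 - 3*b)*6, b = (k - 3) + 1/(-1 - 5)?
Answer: -37565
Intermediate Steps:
b = -31/6 (b = (-2 - 3) + 1/(-1 - 5) = -5 + 1/(-6) = -5 - 1/6 = -31/6 ≈ -5.1667)
P = 153 (P = (10 - 3*(-31/6))*6 = (10 + 31/2)*6 = (51/2)*6 = 153)
379 + P*(-248) = 379 + 153*(-248) = 379 - 37944 = -37565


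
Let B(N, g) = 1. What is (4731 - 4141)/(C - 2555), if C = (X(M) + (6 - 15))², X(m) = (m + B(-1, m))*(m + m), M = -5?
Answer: -295/797 ≈ -0.37014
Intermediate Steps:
X(m) = 2*m*(1 + m) (X(m) = (m + 1)*(m + m) = (1 + m)*(2*m) = 2*m*(1 + m))
C = 961 (C = (2*(-5)*(1 - 5) + (6 - 15))² = (2*(-5)*(-4) - 9)² = (40 - 9)² = 31² = 961)
(4731 - 4141)/(C - 2555) = (4731 - 4141)/(961 - 2555) = 590/(-1594) = 590*(-1/1594) = -295/797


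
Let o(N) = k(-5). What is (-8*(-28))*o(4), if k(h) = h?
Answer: -1120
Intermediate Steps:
o(N) = -5
(-8*(-28))*o(4) = -8*(-28)*(-5) = 224*(-5) = -1120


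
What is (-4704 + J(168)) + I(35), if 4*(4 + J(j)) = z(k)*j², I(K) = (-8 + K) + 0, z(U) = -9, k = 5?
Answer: -68185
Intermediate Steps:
I(K) = -8 + K
J(j) = -4 - 9*j²/4 (J(j) = -4 + (-9*j²)/4 = -4 - 9*j²/4)
(-4704 + J(168)) + I(35) = (-4704 + (-4 - 9/4*168²)) + (-8 + 35) = (-4704 + (-4 - 9/4*28224)) + 27 = (-4704 + (-4 - 63504)) + 27 = (-4704 - 63508) + 27 = -68212 + 27 = -68185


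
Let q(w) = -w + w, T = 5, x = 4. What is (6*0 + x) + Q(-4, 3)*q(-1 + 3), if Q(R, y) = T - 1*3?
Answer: 4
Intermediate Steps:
Q(R, y) = 2 (Q(R, y) = 5 - 1*3 = 5 - 3 = 2)
q(w) = 0
(6*0 + x) + Q(-4, 3)*q(-1 + 3) = (6*0 + 4) + 2*0 = (0 + 4) + 0 = 4 + 0 = 4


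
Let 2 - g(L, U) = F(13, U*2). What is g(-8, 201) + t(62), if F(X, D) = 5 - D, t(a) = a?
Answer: 461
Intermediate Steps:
g(L, U) = -3 + 2*U (g(L, U) = 2 - (5 - U*2) = 2 - (5 - 2*U) = 2 + (-5 + 2*U) = -3 + 2*U)
g(-8, 201) + t(62) = (-3 + 2*201) + 62 = (-3 + 402) + 62 = 399 + 62 = 461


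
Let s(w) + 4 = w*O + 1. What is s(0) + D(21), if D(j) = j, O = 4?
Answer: 18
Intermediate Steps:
s(w) = -3 + 4*w (s(w) = -4 + (w*4 + 1) = -4 + (4*w + 1) = -4 + (1 + 4*w) = -3 + 4*w)
s(0) + D(21) = (-3 + 4*0) + 21 = (-3 + 0) + 21 = -3 + 21 = 18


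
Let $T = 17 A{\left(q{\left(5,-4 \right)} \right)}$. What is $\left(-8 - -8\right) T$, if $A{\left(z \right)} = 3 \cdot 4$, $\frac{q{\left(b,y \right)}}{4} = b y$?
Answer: $0$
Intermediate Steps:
$q{\left(b,y \right)} = 4 b y$
$A{\left(z \right)} = 12$
$T = 204$ ($T = 17 \cdot 12 = 204$)
$\left(-8 - -8\right) T = \left(-8 - -8\right) 204 = \left(-8 + 8\right) 204 = 0 \cdot 204 = 0$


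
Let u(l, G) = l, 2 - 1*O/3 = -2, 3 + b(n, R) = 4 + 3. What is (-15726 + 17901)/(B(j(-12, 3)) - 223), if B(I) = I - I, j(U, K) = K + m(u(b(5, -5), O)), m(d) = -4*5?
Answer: -2175/223 ≈ -9.7534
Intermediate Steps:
b(n, R) = 4 (b(n, R) = -3 + (4 + 3) = -3 + 7 = 4)
O = 12 (O = 6 - 3*(-2) = 6 + 6 = 12)
m(d) = -20
j(U, K) = -20 + K (j(U, K) = K - 20 = -20 + K)
B(I) = 0
(-15726 + 17901)/(B(j(-12, 3)) - 223) = (-15726 + 17901)/(0 - 223) = 2175/(-223) = 2175*(-1/223) = -2175/223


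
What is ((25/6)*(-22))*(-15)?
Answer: 1375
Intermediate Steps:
((25/6)*(-22))*(-15) = -275/3*(-15) = 1375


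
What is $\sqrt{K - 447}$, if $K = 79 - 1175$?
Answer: $i \sqrt{1543} \approx 39.281 i$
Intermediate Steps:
$K = -1096$ ($K = 79 - 1175 = -1096$)
$\sqrt{K - 447} = \sqrt{-1096 - 447} = \sqrt{-1543} = i \sqrt{1543}$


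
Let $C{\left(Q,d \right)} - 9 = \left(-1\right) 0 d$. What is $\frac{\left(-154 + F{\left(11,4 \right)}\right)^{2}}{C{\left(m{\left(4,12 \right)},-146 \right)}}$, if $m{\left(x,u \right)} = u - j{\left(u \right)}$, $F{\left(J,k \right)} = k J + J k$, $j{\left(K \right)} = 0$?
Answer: $484$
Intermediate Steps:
$F{\left(J,k \right)} = 2 J k$ ($F{\left(J,k \right)} = J k + J k = 2 J k$)
$m{\left(x,u \right)} = u$ ($m{\left(x,u \right)} = u - 0 = u + 0 = u$)
$C{\left(Q,d \right)} = 9$ ($C{\left(Q,d \right)} = 9 + \left(-1\right) 0 d = 9 + 0 d = 9 + 0 = 9$)
$\frac{\left(-154 + F{\left(11,4 \right)}\right)^{2}}{C{\left(m{\left(4,12 \right)},-146 \right)}} = \frac{\left(-154 + 2 \cdot 11 \cdot 4\right)^{2}}{9} = \left(-154 + 88\right)^{2} \cdot \frac{1}{9} = \left(-66\right)^{2} \cdot \frac{1}{9} = 4356 \cdot \frac{1}{9} = 484$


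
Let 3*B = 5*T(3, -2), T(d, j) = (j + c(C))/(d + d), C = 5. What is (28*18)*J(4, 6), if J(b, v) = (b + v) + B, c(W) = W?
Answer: 5460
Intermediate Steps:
T(d, j) = (5 + j)/(2*d) (T(d, j) = (j + 5)/(d + d) = (5 + j)/((2*d)) = (5 + j)*(1/(2*d)) = (5 + j)/(2*d))
B = ⅚ (B = (5*((½)*(5 - 2)/3))/3 = (5*((½)*(⅓)*3))/3 = (5*(½))/3 = (⅓)*(5/2) = ⅚ ≈ 0.83333)
J(b, v) = ⅚ + b + v (J(b, v) = (b + v) + ⅚ = ⅚ + b + v)
(28*18)*J(4, 6) = (28*18)*(⅚ + 4 + 6) = 504*(65/6) = 5460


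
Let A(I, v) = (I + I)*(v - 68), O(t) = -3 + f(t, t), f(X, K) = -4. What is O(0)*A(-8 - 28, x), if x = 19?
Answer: -24696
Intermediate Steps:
O(t) = -7 (O(t) = -3 - 4 = -7)
A(I, v) = 2*I*(-68 + v) (A(I, v) = (2*I)*(-68 + v) = 2*I*(-68 + v))
O(0)*A(-8 - 28, x) = -14*(-8 - 28)*(-68 + 19) = -14*(-36)*(-49) = -7*3528 = -24696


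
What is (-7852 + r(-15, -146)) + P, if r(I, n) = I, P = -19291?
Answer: -27158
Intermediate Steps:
(-7852 + r(-15, -146)) + P = (-7852 - 15) - 19291 = -7867 - 19291 = -27158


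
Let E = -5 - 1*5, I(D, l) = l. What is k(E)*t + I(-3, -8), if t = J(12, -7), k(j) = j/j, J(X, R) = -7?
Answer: -15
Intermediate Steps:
E = -10 (E = -5 - 5 = -10)
k(j) = 1
t = -7
k(E)*t + I(-3, -8) = 1*(-7) - 8 = -7 - 8 = -15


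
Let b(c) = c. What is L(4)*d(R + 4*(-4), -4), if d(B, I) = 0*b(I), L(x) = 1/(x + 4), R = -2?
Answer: 0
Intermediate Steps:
L(x) = 1/(4 + x)
d(B, I) = 0 (d(B, I) = 0*I = 0)
L(4)*d(R + 4*(-4), -4) = 0/(4 + 4) = 0/8 = (⅛)*0 = 0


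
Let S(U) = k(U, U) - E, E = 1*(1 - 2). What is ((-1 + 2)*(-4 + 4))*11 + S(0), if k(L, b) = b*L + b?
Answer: 1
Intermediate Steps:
k(L, b) = b + L*b (k(L, b) = L*b + b = b + L*b)
E = -1 (E = 1*(-1) = -1)
S(U) = 1 + U*(1 + U) (S(U) = U*(1 + U) - 1*(-1) = U*(1 + U) + 1 = 1 + U*(1 + U))
((-1 + 2)*(-4 + 4))*11 + S(0) = ((-1 + 2)*(-4 + 4))*11 + (1 + 0*(1 + 0)) = (1*0)*11 + (1 + 0*1) = 0*11 + (1 + 0) = 0 + 1 = 1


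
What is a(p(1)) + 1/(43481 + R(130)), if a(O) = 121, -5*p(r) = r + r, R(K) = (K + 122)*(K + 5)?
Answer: 9377622/77501 ≈ 121.00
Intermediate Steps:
R(K) = (5 + K)*(122 + K) (R(K) = (122 + K)*(5 + K) = (5 + K)*(122 + K))
p(r) = -2*r/5 (p(r) = -(r + r)/5 = -2*r/5)
a(p(1)) + 1/(43481 + R(130)) = 121 + 1/(43481 + (610 + 130**2 + 127*130)) = 121 + 1/(43481 + (610 + 16900 + 16510)) = 121 + 1/(43481 + 34020) = 121 + 1/77501 = 9377622/77501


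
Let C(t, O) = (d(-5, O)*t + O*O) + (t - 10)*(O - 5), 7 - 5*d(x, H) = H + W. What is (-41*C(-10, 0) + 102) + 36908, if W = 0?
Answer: 33484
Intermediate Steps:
d(x, H) = 7/5 - H/5 (d(x, H) = 7/5 - (H + 0)/5 = 7/5 - H/5)
C(t, O) = O² + t*(7/5 - O/5) + (-10 + t)*(-5 + O) (C(t, O) = ((7/5 - O/5)*t + O*O) + (t - 10)*(O - 5) = (t*(7/5 - O/5) + O²) + (-10 + t)*(-5 + O) = (O² + t*(7/5 - O/5)) + (-10 + t)*(-5 + O) = O² + t*(7/5 - O/5) + (-10 + t)*(-5 + O))
(-41*C(-10, 0) + 102) + 36908 = (-41*(50 + 0² - 10*0 - 18/5*(-10) + (⅘)*0*(-10)) + 102) + 36908 = (-41*(50 + 0 + 0 + 36 + 0) + 102) + 36908 = (-41*86 + 102) + 36908 = (-3526 + 102) + 36908 = -3424 + 36908 = 33484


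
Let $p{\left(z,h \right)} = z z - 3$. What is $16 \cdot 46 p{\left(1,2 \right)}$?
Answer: $-1472$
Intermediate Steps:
$p{\left(z,h \right)} = -3 + z^{2}$ ($p{\left(z,h \right)} = z^{2} - 3 = -3 + z^{2}$)
$16 \cdot 46 p{\left(1,2 \right)} = 16 \cdot 46 \left(-3 + 1^{2}\right) = 736 \left(-3 + 1\right) = 736 \left(-2\right) = -1472$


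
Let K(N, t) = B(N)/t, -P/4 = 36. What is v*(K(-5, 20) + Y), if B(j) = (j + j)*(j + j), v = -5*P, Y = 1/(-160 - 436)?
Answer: 536220/149 ≈ 3598.8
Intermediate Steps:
P = -144 (P = -4*36 = -144)
Y = -1/596 (Y = 1/(-596) = -1/596 ≈ -0.0016779)
v = 720 (v = -5*(-144) = 720)
B(j) = 4*j² (B(j) = (2*j)*(2*j) = 4*j²)
K(N, t) = 4*N²/t (K(N, t) = (4*N²)/t = 4*N²/t)
v*(K(-5, 20) + Y) = 720*(4*(-5)²/20 - 1/596) = 720*(4*25*(1/20) - 1/596) = 720*(5 - 1/596) = 720*(2979/596) = 536220/149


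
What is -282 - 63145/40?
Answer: -14885/8 ≈ -1860.6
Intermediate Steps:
-282 - 63145/40 = -282 - 173*73/8 = -282 - 12629/8 = -14885/8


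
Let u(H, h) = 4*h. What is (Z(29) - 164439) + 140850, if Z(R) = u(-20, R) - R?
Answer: -23502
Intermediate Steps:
Z(R) = 3*R (Z(R) = 4*R - R = 3*R)
(Z(29) - 164439) + 140850 = (3*29 - 164439) + 140850 = (87 - 164439) + 140850 = -164352 + 140850 = -23502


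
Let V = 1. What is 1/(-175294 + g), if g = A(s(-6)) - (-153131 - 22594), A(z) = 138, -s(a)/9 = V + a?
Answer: 1/569 ≈ 0.0017575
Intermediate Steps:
s(a) = -9 - 9*a (s(a) = -9*(1 + a) = -9 - 9*a)
g = 175863 (g = 138 - (-153131 - 22594) = 138 - 1*(-175725) = 138 + 175725 = 175863)
1/(-175294 + g) = 1/(-175294 + 175863) = 1/569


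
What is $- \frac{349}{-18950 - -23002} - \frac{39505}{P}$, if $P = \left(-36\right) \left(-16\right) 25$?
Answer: $- \frac{8254993}{2917440} \approx -2.8295$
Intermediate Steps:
$P = 14400$ ($P = 576 \cdot 25 = 14400$)
$- \frac{349}{-18950 - -23002} - \frac{39505}{P} = - \frac{349}{-18950 - -23002} - \frac{39505}{14400} = - \frac{349}{-18950 + 23002} - \frac{7901}{2880} = - \frac{349}{4052} - \frac{7901}{2880} = - \frac{8254993}{2917440}$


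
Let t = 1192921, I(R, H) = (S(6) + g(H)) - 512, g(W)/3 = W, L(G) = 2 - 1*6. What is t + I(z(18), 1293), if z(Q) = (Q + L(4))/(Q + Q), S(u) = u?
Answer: 1196294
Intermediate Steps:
L(G) = -4 (L(G) = 2 - 6 = -4)
g(W) = 3*W
z(Q) = (-4 + Q)/(2*Q) (z(Q) = (Q - 4)/(Q + Q) = (-4 + Q)/((2*Q)) = (-4 + Q)*(1/(2*Q)) = (-4 + Q)/(2*Q))
I(R, H) = -506 + 3*H (I(R, H) = (6 + 3*H) - 512 = -506 + 3*H)
t + I(z(18), 1293) = 1192921 + (-506 + 3*1293) = 1192921 + (-506 + 3879) = 1192921 + 3373 = 1196294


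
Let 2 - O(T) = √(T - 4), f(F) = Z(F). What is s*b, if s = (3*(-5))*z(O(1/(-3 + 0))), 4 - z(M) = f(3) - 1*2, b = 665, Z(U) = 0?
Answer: -59850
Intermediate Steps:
f(F) = 0
O(T) = 2 - √(-4 + T) (O(T) = 2 - √(T - 4) = 2 - √(-4 + T))
z(M) = 6 (z(M) = 4 - (0 - 1*2) = 4 - (0 - 2) = 4 - 1*(-2) = 4 + 2 = 6)
s = -90 (s = (3*(-5))*6 = -15*6 = -90)
s*b = -90*665 = -59850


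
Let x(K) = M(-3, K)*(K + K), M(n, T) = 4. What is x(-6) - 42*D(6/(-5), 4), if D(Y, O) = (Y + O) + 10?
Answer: -2928/5 ≈ -585.60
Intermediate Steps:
x(K) = 8*K (x(K) = 4*(K + K) = 4*(2*K) = 8*K)
D(Y, O) = 10 + O + Y (D(Y, O) = (O + Y) + 10 = 10 + O + Y)
x(-6) - 42*D(6/(-5), 4) = 8*(-6) - 42*(10 + 4 + 6/(-5)) = -48 - 42*(10 + 4 + 6*(-⅕)) = -48 - 42*(10 + 4 - 6/5) = -48 - 42*64/5 = -48 - 2688/5 = -2928/5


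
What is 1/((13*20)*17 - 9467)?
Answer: -1/5047 ≈ -0.00019814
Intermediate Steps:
1/((13*20)*17 - 9467) = 1/(260*17 - 9467) = 1/(4420 - 9467) = 1/(-5047) = -1/5047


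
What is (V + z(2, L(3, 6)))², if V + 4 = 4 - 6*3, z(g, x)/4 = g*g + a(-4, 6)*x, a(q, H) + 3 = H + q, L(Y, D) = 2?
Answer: 100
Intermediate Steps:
a(q, H) = -3 + H + q (a(q, H) = -3 + (H + q) = -3 + H + q)
z(g, x) = -4*x + 4*g² (z(g, x) = 4*(g*g + (-3 + 6 - 4)*x) = 4*(g² - x) = -4*x + 4*g²)
V = -18 (V = -4 + (4 - 6*3) = -4 + (4 - 18) = -4 - 14 = -18)
(V + z(2, L(3, 6)))² = (-18 + (-4*2 + 4*2²))² = (-18 + (-8 + 4*4))² = (-18 + (-8 + 16))² = (-18 + 8)² = (-10)² = 100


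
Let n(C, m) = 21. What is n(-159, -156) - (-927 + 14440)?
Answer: -13492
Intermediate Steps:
n(-159, -156) - (-927 + 14440) = 21 - (-927 + 14440) = 21 - 1*13513 = 21 - 13513 = -13492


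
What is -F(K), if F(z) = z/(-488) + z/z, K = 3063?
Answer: 2575/488 ≈ 5.2766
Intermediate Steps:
F(z) = 1 - z/488 (F(z) = z*(-1/488) + 1 = -z/488 + 1 = 1 - z/488)
-F(K) = -(1 - 1/488*3063) = -(1 - 3063/488) = -1*(-2575/488) = 2575/488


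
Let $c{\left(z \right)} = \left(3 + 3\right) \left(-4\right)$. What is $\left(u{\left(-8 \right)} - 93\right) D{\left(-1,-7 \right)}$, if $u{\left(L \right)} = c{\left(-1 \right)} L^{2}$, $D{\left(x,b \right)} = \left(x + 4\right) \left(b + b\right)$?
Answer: $68418$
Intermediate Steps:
$D{\left(x,b \right)} = 2 b \left(4 + x\right)$ ($D{\left(x,b \right)} = \left(4 + x\right) 2 b = 2 b \left(4 + x\right)$)
$c{\left(z \right)} = -24$ ($c{\left(z \right)} = 6 \left(-4\right) = -24$)
$u{\left(L \right)} = - 24 L^{2}$
$\left(u{\left(-8 \right)} - 93\right) D{\left(-1,-7 \right)} = \left(- 24 \left(-8\right)^{2} - 93\right) 2 \left(-7\right) \left(4 - 1\right) = \left(\left(-24\right) 64 - 93\right) 2 \left(-7\right) 3 = \left(-1536 - 93\right) \left(-42\right) = \left(-1629\right) \left(-42\right) = 68418$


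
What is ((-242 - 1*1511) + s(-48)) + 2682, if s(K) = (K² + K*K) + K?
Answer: 5489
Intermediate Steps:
s(K) = K + 2*K² (s(K) = (K² + K²) + K = 2*K² + K = K + 2*K²)
((-242 - 1*1511) + s(-48)) + 2682 = ((-242 - 1*1511) - 48*(1 + 2*(-48))) + 2682 = ((-242 - 1511) - 48*(1 - 96)) + 2682 = (-1753 - 48*(-95)) + 2682 = (-1753 + 4560) + 2682 = 2807 + 2682 = 5489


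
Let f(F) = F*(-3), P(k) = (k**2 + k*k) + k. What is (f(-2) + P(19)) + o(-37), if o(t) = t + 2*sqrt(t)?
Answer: 710 + 2*I*sqrt(37) ≈ 710.0 + 12.166*I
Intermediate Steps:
P(k) = k + 2*k**2 (P(k) = (k**2 + k**2) + k = 2*k**2 + k = k + 2*k**2)
f(F) = -3*F
(f(-2) + P(19)) + o(-37) = (-3*(-2) + 19*(1 + 2*19)) + (-37 + 2*sqrt(-37)) = (6 + 19*(1 + 38)) + (-37 + 2*(I*sqrt(37))) = (6 + 19*39) + (-37 + 2*I*sqrt(37)) = (6 + 741) + (-37 + 2*I*sqrt(37)) = 747 + (-37 + 2*I*sqrt(37)) = 710 + 2*I*sqrt(37)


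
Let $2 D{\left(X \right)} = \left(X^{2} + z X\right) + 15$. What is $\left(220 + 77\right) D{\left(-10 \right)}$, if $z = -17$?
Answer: $\frac{84645}{2} \approx 42323.0$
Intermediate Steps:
$D{\left(X \right)} = \frac{15}{2} + \frac{X^{2}}{2} - \frac{17 X}{2}$ ($D{\left(X \right)} = \frac{\left(X^{2} - 17 X\right) + 15}{2} = \frac{15 + X^{2} - 17 X}{2} = \frac{15}{2} + \frac{X^{2}}{2} - \frac{17 X}{2}$)
$\left(220 + 77\right) D{\left(-10 \right)} = \left(220 + 77\right) \left(\frac{15}{2} + \frac{\left(-10\right)^{2}}{2} - -85\right) = 297 \left(\frac{15}{2} + \frac{1}{2} \cdot 100 + 85\right) = 297 \left(\frac{15}{2} + 50 + 85\right) = 297 \cdot \frac{285}{2} = \frac{84645}{2}$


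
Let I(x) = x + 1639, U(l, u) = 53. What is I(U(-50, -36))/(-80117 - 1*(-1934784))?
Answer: 36/39461 ≈ 0.00091229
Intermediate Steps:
I(x) = 1639 + x
I(U(-50, -36))/(-80117 - 1*(-1934784)) = (1639 + 53)/(-80117 - 1*(-1934784)) = 1692/(-80117 + 1934784) = 1692/1854667 = 1692*(1/1854667) = 36/39461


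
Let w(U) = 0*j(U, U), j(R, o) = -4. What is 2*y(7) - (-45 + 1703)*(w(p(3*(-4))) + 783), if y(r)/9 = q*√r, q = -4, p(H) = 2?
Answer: -1298214 - 72*√7 ≈ -1.2984e+6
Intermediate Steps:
w(U) = 0 (w(U) = 0*(-4) = 0)
y(r) = -36*√r (y(r) = 9*(-4*√r) = -36*√r)
2*y(7) - (-45 + 1703)*(w(p(3*(-4))) + 783) = 2*(-36*√7) - (-45 + 1703)*(0 + 783) = -72*√7 - 1658*783 = -72*√7 - 1*1298214 = -72*√7 - 1298214 = -1298214 - 72*√7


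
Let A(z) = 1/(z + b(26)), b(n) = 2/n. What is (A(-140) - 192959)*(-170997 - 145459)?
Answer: 111073661693904/1819 ≈ 6.1063e+10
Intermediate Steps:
A(z) = 1/(1/13 + z) (A(z) = 1/(z + 2/26) = 1/(z + 2*(1/26)) = 1/(z + 1/13) = 1/(1/13 + z))
(A(-140) - 192959)*(-170997 - 145459) = (13/(1 + 13*(-140)) - 192959)*(-170997 - 145459) = (13/(1 - 1820) - 192959)*(-316456) = (13/(-1819) - 192959)*(-316456) = (13*(-1/1819) - 192959)*(-316456) = (-13/1819 - 192959)*(-316456) = -350992434/1819*(-316456) = 111073661693904/1819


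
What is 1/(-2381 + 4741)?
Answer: 1/2360 ≈ 0.00042373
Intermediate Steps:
1/(-2381 + 4741) = 1/2360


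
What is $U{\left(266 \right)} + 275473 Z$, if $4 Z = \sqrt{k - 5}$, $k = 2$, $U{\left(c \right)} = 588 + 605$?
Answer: $1193 + \frac{275473 i \sqrt{3}}{4} \approx 1193.0 + 1.1928 \cdot 10^{5} i$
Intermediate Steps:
$U{\left(c \right)} = 1193$
$Z = \frac{i \sqrt{3}}{4}$ ($Z = \frac{\sqrt{2 - 5}}{4} = \frac{\sqrt{-3}}{4} = \frac{i \sqrt{3}}{4} \approx 0.43301 i$)
$U{\left(266 \right)} + 275473 Z = 1193 + 275473 \frac{i \sqrt{3}}{4} = 1193 + \frac{275473 i \sqrt{3}}{4}$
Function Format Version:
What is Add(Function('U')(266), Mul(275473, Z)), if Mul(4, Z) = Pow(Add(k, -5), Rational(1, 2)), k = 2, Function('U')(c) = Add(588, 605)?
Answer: Add(1193, Mul(Rational(275473, 4), I, Pow(3, Rational(1, 2)))) ≈ Add(1193.0, Mul(1.1928e+5, I))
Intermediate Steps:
Function('U')(c) = 1193
Z = Mul(Rational(1, 4), I, Pow(3, Rational(1, 2))) (Z = Mul(Rational(1, 4), Pow(Add(2, -5), Rational(1, 2))) = Mul(Rational(1, 4), Pow(-3, Rational(1, 2))) = Mul(Rational(1, 4), Mul(I, Pow(3, Rational(1, 2)))) = Mul(Rational(1, 4), I, Pow(3, Rational(1, 2))) ≈ Mul(0.43301, I))
Add(Function('U')(266), Mul(275473, Z)) = Add(1193, Mul(275473, Mul(Rational(1, 4), I, Pow(3, Rational(1, 2))))) = Add(1193, Mul(Rational(275473, 4), I, Pow(3, Rational(1, 2))))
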